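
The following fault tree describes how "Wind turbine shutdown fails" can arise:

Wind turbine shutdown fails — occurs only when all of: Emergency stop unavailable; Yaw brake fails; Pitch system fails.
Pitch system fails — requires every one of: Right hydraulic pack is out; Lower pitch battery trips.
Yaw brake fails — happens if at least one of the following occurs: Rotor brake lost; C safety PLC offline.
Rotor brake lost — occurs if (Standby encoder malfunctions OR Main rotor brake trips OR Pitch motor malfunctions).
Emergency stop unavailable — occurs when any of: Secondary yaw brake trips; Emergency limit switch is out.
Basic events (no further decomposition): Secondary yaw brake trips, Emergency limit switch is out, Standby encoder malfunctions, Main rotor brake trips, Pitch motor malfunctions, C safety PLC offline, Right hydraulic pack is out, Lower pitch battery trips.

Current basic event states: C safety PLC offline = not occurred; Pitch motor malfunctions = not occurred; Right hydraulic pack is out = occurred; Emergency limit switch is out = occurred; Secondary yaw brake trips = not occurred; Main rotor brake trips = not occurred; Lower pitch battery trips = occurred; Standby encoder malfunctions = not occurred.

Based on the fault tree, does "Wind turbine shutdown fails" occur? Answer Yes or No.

Emergency stop unavailable [OR]: Secondary yaw brake trips=not, Emergency limit switch is out=occurs → at least one input occurs → occurs.
Rotor brake lost [OR]: Standby encoder malfunctions=not, Main rotor brake trips=not, Pitch motor malfunctions=not → no input occurs → does not occur.
Yaw brake fails [OR]: Rotor brake lost=not, C safety PLC offline=not → no input occurs → does not occur.
Pitch system fails [AND]: Right hydraulic pack is out=occurs, Lower pitch battery trips=occurs → all inputs occur → occurs.
Wind turbine shutdown fails [AND]: Emergency stop unavailable=occurs, Yaw brake fails=not, Pitch system fails=occurs → not all inputs occur → does not occur.

No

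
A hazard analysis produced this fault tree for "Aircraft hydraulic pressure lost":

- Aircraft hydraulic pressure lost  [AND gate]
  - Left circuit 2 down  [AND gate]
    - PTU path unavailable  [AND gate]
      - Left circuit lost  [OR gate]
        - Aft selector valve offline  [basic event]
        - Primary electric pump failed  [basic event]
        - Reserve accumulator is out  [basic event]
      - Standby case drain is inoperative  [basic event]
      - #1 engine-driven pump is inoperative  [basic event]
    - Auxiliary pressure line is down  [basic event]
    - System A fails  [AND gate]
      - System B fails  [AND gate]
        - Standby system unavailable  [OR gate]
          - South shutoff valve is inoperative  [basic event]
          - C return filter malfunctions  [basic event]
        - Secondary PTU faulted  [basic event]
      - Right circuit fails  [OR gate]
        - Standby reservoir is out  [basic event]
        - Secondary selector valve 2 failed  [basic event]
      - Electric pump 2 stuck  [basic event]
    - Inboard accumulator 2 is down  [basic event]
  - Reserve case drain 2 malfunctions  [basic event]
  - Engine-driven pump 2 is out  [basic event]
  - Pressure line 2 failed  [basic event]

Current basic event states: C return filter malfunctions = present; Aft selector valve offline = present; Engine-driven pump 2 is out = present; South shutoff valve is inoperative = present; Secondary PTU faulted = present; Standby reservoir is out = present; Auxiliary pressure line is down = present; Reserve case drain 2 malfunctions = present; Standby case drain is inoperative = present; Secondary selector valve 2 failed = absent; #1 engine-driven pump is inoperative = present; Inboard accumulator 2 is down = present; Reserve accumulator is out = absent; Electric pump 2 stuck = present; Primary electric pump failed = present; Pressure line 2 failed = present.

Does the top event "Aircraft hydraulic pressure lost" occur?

Left circuit lost [OR]: Aft selector valve offline=occurs, Primary electric pump failed=occurs, Reserve accumulator is out=not → at least one input occurs → occurs.
PTU path unavailable [AND]: Left circuit lost=occurs, Standby case drain is inoperative=occurs, #1 engine-driven pump is inoperative=occurs → all inputs occur → occurs.
Standby system unavailable [OR]: South shutoff valve is inoperative=occurs, C return filter malfunctions=occurs → at least one input occurs → occurs.
System B fails [AND]: Standby system unavailable=occurs, Secondary PTU faulted=occurs → all inputs occur → occurs.
Right circuit fails [OR]: Standby reservoir is out=occurs, Secondary selector valve 2 failed=not → at least one input occurs → occurs.
System A fails [AND]: System B fails=occurs, Right circuit fails=occurs, Electric pump 2 stuck=occurs → all inputs occur → occurs.
Left circuit 2 down [AND]: PTU path unavailable=occurs, Auxiliary pressure line is down=occurs, System A fails=occurs, Inboard accumulator 2 is down=occurs → all inputs occur → occurs.
Aircraft hydraulic pressure lost [AND]: Left circuit 2 down=occurs, Reserve case drain 2 malfunctions=occurs, Engine-driven pump 2 is out=occurs, Pressure line 2 failed=occurs → all inputs occur → occurs.

Yes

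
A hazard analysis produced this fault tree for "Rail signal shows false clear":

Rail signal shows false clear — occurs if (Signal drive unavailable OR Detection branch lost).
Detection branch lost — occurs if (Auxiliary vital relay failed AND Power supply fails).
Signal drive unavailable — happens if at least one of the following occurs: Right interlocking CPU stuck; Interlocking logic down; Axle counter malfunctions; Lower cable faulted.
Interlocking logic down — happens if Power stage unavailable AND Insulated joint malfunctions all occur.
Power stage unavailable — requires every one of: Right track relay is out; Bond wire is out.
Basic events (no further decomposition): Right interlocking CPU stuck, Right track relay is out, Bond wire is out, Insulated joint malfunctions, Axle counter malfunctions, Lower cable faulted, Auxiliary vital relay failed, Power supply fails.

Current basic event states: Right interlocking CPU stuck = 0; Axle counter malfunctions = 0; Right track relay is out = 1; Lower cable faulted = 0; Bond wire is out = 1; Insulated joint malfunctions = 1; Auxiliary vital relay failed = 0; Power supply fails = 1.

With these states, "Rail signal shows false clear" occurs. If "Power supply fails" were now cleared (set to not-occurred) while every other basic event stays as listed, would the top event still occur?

Yes

Counterfactual: set "Power supply fails" to not occurred.
Power stage unavailable [AND]: Right track relay is out=occurs, Bond wire is out=occurs → all inputs occur → occurs.
Interlocking logic down [AND]: Power stage unavailable=occurs, Insulated joint malfunctions=occurs → all inputs occur → occurs.
Signal drive unavailable [OR]: Right interlocking CPU stuck=not, Interlocking logic down=occurs, Axle counter malfunctions=not, Lower cable faulted=not → at least one input occurs → occurs.
Detection branch lost [AND]: Auxiliary vital relay failed=not, Power supply fails=not → not all inputs occur → does not occur.
Rail signal shows false clear [OR]: Signal drive unavailable=occurs, Detection branch lost=not → at least one input occurs → occurs.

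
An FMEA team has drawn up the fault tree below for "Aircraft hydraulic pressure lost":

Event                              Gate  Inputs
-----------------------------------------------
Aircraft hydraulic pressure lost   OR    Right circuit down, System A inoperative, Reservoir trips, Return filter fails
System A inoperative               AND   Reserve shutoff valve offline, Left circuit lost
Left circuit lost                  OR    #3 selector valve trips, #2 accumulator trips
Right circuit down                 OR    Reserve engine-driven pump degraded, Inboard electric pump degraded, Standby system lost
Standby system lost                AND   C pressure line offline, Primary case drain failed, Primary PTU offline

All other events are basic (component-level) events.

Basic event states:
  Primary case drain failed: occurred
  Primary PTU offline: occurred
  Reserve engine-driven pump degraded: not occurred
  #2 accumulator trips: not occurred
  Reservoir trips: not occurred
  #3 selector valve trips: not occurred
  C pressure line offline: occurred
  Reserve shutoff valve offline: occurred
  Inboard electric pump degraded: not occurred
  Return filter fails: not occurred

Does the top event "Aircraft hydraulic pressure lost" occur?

Yes

Standby system lost [AND]: C pressure line offline=occurs, Primary case drain failed=occurs, Primary PTU offline=occurs → all inputs occur → occurs.
Right circuit down [OR]: Reserve engine-driven pump degraded=not, Inboard electric pump degraded=not, Standby system lost=occurs → at least one input occurs → occurs.
Left circuit lost [OR]: #3 selector valve trips=not, #2 accumulator trips=not → no input occurs → does not occur.
System A inoperative [AND]: Reserve shutoff valve offline=occurs, Left circuit lost=not → not all inputs occur → does not occur.
Aircraft hydraulic pressure lost [OR]: Right circuit down=occurs, System A inoperative=not, Reservoir trips=not, Return filter fails=not → at least one input occurs → occurs.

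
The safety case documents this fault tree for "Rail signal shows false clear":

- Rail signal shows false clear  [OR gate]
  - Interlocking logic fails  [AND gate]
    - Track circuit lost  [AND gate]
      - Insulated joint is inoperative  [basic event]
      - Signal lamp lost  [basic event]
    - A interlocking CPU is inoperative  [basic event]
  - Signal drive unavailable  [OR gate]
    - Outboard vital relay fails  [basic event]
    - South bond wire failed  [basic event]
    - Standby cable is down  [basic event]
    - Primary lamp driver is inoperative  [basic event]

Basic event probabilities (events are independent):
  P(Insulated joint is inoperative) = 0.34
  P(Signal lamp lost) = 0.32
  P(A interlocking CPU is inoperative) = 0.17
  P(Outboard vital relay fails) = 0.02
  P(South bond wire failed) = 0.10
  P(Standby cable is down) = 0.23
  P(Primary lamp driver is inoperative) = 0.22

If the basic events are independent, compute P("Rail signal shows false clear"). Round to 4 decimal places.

0.4801

P(Track circuit lost) [AND] = 0.34 × 0.32 = 0.108800
P(Interlocking logic fails) [AND] = 0.108800 × 0.17 = 0.018496
P(Signal drive unavailable) [OR] = 1 − (1−0.02) × (1−0.10) × (1−0.23) × (1−0.22) = 0.470271
P(Rail signal shows false clear) [OR] = 1 − (1−0.018496) × (1−0.470271) = 0.480069
Rounded to 4 decimal places: P(Rail signal shows false clear) ≈ 0.4801.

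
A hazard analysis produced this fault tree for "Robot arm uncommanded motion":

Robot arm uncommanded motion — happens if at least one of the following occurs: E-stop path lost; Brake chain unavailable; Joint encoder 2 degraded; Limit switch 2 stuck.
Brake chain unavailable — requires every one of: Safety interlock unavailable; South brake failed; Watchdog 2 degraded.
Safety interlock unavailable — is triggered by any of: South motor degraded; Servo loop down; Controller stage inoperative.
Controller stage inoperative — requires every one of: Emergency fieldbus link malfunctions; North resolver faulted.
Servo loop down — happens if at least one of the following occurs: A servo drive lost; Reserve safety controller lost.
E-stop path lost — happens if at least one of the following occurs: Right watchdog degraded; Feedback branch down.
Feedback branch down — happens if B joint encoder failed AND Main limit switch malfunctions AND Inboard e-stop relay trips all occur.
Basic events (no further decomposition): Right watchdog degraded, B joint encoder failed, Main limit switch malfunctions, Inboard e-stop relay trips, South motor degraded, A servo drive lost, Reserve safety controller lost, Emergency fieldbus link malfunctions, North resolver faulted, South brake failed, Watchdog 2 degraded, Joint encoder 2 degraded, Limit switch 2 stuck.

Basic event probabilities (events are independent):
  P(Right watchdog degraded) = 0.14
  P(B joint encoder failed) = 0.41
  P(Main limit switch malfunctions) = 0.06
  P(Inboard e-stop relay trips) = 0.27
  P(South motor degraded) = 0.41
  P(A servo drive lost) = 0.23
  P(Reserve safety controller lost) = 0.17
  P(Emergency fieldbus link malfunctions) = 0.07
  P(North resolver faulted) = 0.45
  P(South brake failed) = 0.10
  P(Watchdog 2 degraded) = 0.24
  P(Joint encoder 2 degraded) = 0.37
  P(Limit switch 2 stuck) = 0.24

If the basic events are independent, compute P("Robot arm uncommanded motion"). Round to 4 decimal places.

0.5972

P(Feedback branch down) [AND] = 0.41 × 0.06 × 0.27 = 0.006642
P(E-stop path lost) [OR] = 1 − (1−0.14) × (1−0.006642) = 0.145712
P(Servo loop down) [OR] = 1 − (1−0.23) × (1−0.17) = 0.360900
P(Controller stage inoperative) [AND] = 0.07 × 0.45 = 0.031500
P(Safety interlock unavailable) [OR] = 1 − (1−0.41) × (1−0.360900) × (1−0.031500) = 0.634809
P(Brake chain unavailable) [AND] = 0.634809 × 0.10 × 0.24 = 0.015235
P(Robot arm uncommanded motion) [OR] = 1 − (1−0.145712) × (1−0.015235) × (1−0.37) × (1−0.24) = 0.597199
Rounded to 4 decimal places: P(Robot arm uncommanded motion) ≈ 0.5972.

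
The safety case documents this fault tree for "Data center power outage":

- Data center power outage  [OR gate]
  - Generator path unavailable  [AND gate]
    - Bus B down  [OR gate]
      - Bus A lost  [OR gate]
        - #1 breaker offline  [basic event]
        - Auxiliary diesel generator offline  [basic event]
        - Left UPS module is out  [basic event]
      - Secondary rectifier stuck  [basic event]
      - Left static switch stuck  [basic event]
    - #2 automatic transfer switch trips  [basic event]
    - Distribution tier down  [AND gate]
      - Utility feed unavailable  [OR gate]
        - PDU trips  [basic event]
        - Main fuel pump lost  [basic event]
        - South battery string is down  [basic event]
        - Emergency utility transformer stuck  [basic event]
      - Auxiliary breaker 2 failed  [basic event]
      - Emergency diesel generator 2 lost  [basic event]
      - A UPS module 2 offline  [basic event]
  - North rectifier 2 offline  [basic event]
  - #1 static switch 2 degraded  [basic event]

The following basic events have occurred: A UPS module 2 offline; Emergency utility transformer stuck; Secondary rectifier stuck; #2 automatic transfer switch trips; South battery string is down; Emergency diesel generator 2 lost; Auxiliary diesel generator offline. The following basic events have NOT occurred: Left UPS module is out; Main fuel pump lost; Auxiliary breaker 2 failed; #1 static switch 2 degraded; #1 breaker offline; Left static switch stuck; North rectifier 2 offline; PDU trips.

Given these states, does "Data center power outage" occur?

Bus A lost [OR]: #1 breaker offline=not, Auxiliary diesel generator offline=occurs, Left UPS module is out=not → at least one input occurs → occurs.
Bus B down [OR]: Bus A lost=occurs, Secondary rectifier stuck=occurs, Left static switch stuck=not → at least one input occurs → occurs.
Utility feed unavailable [OR]: PDU trips=not, Main fuel pump lost=not, South battery string is down=occurs, Emergency utility transformer stuck=occurs → at least one input occurs → occurs.
Distribution tier down [AND]: Utility feed unavailable=occurs, Auxiliary breaker 2 failed=not, Emergency diesel generator 2 lost=occurs, A UPS module 2 offline=occurs → not all inputs occur → does not occur.
Generator path unavailable [AND]: Bus B down=occurs, #2 automatic transfer switch trips=occurs, Distribution tier down=not → not all inputs occur → does not occur.
Data center power outage [OR]: Generator path unavailable=not, North rectifier 2 offline=not, #1 static switch 2 degraded=not → no input occurs → does not occur.

No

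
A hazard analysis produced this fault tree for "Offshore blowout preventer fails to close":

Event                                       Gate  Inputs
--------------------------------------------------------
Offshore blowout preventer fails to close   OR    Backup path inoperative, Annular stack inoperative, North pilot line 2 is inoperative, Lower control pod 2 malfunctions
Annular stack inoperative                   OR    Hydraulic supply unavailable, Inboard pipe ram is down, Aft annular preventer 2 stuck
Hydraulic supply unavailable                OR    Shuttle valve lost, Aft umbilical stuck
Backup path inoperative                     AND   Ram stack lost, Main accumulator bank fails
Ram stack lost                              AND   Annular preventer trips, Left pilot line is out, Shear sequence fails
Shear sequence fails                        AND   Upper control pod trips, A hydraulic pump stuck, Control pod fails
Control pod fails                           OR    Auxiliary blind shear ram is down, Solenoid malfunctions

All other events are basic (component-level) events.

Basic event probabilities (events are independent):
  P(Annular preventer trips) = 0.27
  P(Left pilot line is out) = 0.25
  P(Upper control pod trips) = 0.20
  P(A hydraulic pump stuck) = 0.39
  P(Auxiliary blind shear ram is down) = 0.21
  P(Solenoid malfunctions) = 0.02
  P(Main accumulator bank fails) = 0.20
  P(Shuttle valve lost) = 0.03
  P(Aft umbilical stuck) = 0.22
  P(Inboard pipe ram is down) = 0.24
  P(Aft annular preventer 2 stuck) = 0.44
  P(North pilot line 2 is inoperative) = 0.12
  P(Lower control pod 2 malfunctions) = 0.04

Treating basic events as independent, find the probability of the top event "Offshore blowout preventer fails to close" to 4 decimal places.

0.7280

P(Control pod fails) [OR] = 1 − (1−0.21) × (1−0.02) = 0.225800
P(Shear sequence fails) [AND] = 0.20 × 0.39 × 0.225800 = 0.017612
P(Ram stack lost) [AND] = 0.27 × 0.25 × 0.017612 = 0.001189
P(Backup path inoperative) [AND] = 0.001189 × 0.20 = 0.000238
P(Hydraulic supply unavailable) [OR] = 1 − (1−0.03) × (1−0.22) = 0.243400
P(Annular stack inoperative) [OR] = 1 − (1−0.243400) × (1−0.24) × (1−0.44) = 0.677991
P(Offshore blowout preventer fails to close) [OR] = 1 − (1−0.000238) × (1−0.677991) × (1−0.12) × (1−0.04) = 0.728032
Rounded to 4 decimal places: P(Offshore blowout preventer fails to close) ≈ 0.7280.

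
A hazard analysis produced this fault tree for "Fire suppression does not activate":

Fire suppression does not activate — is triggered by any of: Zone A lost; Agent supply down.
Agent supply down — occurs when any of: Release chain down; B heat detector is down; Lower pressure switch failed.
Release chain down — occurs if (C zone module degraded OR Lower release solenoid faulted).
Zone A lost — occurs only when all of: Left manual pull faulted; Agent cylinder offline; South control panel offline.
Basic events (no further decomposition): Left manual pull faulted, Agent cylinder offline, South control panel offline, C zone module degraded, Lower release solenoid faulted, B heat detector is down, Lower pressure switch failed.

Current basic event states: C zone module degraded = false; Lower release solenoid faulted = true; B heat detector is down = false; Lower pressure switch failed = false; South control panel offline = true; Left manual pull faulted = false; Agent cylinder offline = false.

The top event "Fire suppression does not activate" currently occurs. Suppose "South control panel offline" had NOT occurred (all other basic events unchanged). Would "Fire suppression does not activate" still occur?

Yes

Counterfactual: set "South control panel offline" to not occurred.
Zone A lost [AND]: Left manual pull faulted=not, Agent cylinder offline=not, South control panel offline=not → not all inputs occur → does not occur.
Release chain down [OR]: C zone module degraded=not, Lower release solenoid faulted=occurs → at least one input occurs → occurs.
Agent supply down [OR]: Release chain down=occurs, B heat detector is down=not, Lower pressure switch failed=not → at least one input occurs → occurs.
Fire suppression does not activate [OR]: Zone A lost=not, Agent supply down=occurs → at least one input occurs → occurs.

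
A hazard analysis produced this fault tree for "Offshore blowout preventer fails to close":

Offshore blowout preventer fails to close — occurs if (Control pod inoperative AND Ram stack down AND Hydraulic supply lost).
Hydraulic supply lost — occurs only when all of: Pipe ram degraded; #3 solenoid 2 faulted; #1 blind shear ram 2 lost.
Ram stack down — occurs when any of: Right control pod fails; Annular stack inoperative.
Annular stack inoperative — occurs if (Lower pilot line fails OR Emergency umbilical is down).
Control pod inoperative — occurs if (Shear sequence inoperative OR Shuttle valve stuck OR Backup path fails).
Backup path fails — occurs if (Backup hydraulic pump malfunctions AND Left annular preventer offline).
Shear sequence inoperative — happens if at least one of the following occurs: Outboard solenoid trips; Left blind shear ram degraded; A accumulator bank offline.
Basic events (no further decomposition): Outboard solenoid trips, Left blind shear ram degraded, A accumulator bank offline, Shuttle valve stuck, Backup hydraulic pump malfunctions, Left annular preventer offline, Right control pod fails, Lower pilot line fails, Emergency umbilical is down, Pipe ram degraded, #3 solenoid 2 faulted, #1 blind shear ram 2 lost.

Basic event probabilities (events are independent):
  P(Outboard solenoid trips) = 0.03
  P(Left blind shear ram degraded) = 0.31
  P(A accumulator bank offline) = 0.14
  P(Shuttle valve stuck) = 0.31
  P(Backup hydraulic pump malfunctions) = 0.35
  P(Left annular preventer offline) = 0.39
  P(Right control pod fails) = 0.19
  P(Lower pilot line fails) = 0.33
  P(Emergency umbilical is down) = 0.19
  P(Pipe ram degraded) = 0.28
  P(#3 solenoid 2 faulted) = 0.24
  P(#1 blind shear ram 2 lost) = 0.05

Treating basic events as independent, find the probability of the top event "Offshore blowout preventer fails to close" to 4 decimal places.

P(Shear sequence inoperative) [OR] = 1 − (1−0.03) × (1−0.31) × (1−0.14) = 0.424402
P(Backup path fails) [AND] = 0.35 × 0.39 = 0.136500
P(Control pod inoperative) [OR] = 1 − (1−0.424402) × (1−0.31) × (1−0.136500) = 0.657050
P(Annular stack inoperative) [OR] = 1 − (1−0.33) × (1−0.19) = 0.457300
P(Ram stack down) [OR] = 1 − (1−0.19) × (1−0.457300) = 0.560413
P(Hydraulic supply lost) [AND] = 0.28 × 0.24 × 0.05 = 0.003360
P(Offshore blowout preventer fails to close) [AND] = 0.657050 × 0.560413 × 0.003360 = 0.001237
Rounded to 4 decimal places: P(Offshore blowout preventer fails to close) ≈ 0.0012.

0.0012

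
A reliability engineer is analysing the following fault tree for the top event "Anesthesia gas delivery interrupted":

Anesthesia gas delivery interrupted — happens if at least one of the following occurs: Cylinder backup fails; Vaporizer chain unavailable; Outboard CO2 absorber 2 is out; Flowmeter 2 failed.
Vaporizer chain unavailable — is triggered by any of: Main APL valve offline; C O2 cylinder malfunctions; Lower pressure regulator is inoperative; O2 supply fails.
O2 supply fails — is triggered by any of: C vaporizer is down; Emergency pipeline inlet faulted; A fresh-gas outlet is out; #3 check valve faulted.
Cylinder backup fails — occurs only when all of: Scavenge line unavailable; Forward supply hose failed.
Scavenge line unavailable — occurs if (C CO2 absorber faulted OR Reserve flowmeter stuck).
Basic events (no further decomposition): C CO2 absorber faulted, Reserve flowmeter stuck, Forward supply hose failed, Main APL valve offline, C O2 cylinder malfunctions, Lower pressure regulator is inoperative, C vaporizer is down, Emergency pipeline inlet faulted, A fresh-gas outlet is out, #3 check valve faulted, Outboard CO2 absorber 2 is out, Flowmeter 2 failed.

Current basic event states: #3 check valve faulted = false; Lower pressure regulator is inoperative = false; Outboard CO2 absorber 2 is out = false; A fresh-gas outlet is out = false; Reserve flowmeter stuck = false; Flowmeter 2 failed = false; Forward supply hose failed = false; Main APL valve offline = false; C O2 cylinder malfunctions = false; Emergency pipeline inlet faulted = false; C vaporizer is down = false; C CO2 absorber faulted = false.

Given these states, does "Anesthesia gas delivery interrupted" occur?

No

Scavenge line unavailable [OR]: C CO2 absorber faulted=not, Reserve flowmeter stuck=not → no input occurs → does not occur.
Cylinder backup fails [AND]: Scavenge line unavailable=not, Forward supply hose failed=not → not all inputs occur → does not occur.
O2 supply fails [OR]: C vaporizer is down=not, Emergency pipeline inlet faulted=not, A fresh-gas outlet is out=not, #3 check valve faulted=not → no input occurs → does not occur.
Vaporizer chain unavailable [OR]: Main APL valve offline=not, C O2 cylinder malfunctions=not, Lower pressure regulator is inoperative=not, O2 supply fails=not → no input occurs → does not occur.
Anesthesia gas delivery interrupted [OR]: Cylinder backup fails=not, Vaporizer chain unavailable=not, Outboard CO2 absorber 2 is out=not, Flowmeter 2 failed=not → no input occurs → does not occur.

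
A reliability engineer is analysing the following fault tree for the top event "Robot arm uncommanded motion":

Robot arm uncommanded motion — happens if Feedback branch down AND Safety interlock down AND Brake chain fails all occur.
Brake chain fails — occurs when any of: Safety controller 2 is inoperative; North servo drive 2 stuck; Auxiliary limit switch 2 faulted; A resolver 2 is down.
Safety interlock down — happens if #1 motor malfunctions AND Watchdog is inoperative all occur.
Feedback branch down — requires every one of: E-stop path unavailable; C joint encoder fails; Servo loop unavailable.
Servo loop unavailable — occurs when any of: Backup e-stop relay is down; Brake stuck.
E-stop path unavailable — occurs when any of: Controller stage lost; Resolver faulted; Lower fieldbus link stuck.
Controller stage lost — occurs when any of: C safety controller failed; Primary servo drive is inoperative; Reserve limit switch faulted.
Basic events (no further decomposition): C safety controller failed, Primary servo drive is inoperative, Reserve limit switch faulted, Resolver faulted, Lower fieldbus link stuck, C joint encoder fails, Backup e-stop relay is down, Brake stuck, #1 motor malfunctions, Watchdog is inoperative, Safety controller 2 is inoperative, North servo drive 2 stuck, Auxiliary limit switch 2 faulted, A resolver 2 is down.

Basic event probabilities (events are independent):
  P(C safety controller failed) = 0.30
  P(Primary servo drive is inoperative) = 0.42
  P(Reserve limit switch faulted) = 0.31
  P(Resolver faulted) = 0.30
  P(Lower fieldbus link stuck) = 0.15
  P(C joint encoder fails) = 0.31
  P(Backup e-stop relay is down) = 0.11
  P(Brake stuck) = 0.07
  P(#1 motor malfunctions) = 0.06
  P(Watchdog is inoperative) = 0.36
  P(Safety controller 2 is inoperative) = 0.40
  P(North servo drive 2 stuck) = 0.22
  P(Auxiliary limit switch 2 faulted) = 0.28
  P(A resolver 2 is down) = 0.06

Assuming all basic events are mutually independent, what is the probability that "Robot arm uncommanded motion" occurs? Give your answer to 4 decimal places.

P(Controller stage lost) [OR] = 1 − (1−0.30) × (1−0.42) × (1−0.31) = 0.719860
P(E-stop path unavailable) [OR] = 1 − (1−0.719860) × (1−0.30) × (1−0.15) = 0.833317
P(Servo loop unavailable) [OR] = 1 − (1−0.11) × (1−0.07) = 0.172300
P(Feedback branch down) [AND] = 0.833317 × 0.31 × 0.172300 = 0.044510
P(Safety interlock down) [AND] = 0.06 × 0.36 = 0.021600
P(Brake chain fails) [OR] = 1 − (1−0.40) × (1−0.22) × (1−0.28) × (1−0.06) = 0.683258
P(Robot arm uncommanded motion) [AND] = 0.044510 × 0.021600 × 0.683258 = 0.000657
Rounded to 4 decimal places: P(Robot arm uncommanded motion) ≈ 0.0007.

0.0007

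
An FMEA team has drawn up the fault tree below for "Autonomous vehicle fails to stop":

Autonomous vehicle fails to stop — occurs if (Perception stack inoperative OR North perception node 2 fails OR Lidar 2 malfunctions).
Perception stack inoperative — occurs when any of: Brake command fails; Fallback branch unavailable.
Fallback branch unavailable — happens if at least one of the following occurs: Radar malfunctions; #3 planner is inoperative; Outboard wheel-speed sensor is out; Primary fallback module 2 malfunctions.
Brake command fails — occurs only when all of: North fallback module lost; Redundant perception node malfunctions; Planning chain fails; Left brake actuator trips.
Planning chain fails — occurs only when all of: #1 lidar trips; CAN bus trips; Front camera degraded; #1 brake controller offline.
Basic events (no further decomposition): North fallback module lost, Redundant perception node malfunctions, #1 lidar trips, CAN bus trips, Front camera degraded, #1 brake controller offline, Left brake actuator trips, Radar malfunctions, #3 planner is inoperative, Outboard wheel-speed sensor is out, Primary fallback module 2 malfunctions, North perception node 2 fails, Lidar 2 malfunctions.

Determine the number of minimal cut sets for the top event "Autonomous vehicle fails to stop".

Planning chain fails [AND]: one cut set from each child combined → 1 × 1 × 1 × 1 = 1 cut set(s).
Brake command fails [AND]: one cut set from each child combined → 1 × 1 × 1 × 1 = 1 cut set(s).
Fallback branch unavailable [OR]: union of children's cut sets → 4 cut set(s).
Perception stack inoperative [OR]: union of children's cut sets → 5 cut set(s).
Autonomous vehicle fails to stop [OR]: union of children's cut sets → 7 cut set(s).
Minimal cut sets: {#1 brake controller offline, #1 lidar trips, CAN bus trips, Front camera degraded, Left brake actuator trips, North fallback module lost, Redundant perception node malfunctions}; {Radar malfunctions}; {#3 planner is inoperative}; {Outboard wheel-speed sensor is out}; {Primary fallback module 2 malfunctions}; {North perception node 2 fails}; {Lidar 2 malfunctions}.

7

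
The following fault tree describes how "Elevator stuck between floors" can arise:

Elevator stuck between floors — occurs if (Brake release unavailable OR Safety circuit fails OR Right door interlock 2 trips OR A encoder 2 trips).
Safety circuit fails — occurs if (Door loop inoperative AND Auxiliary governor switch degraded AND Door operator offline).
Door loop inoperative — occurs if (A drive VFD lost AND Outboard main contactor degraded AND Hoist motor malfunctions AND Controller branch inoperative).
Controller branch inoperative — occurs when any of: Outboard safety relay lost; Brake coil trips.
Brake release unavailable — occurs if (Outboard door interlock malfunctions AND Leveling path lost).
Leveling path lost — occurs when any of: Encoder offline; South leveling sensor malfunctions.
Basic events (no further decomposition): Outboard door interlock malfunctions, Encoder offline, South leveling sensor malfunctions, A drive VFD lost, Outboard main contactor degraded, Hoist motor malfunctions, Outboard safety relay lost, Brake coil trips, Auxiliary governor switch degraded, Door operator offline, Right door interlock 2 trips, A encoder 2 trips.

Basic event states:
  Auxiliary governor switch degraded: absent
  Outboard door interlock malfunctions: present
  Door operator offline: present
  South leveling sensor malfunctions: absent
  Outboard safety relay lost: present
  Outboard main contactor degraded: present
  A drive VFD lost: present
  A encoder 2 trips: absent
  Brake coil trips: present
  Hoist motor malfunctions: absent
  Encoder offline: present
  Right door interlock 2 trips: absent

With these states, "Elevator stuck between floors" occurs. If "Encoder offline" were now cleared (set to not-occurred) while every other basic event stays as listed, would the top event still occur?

Counterfactual: set "Encoder offline" to not occurred.
Leveling path lost [OR]: Encoder offline=not, South leveling sensor malfunctions=not → no input occurs → does not occur.
Brake release unavailable [AND]: Outboard door interlock malfunctions=occurs, Leveling path lost=not → not all inputs occur → does not occur.
Controller branch inoperative [OR]: Outboard safety relay lost=occurs, Brake coil trips=occurs → at least one input occurs → occurs.
Door loop inoperative [AND]: A drive VFD lost=occurs, Outboard main contactor degraded=occurs, Hoist motor malfunctions=not, Controller branch inoperative=occurs → not all inputs occur → does not occur.
Safety circuit fails [AND]: Door loop inoperative=not, Auxiliary governor switch degraded=not, Door operator offline=occurs → not all inputs occur → does not occur.
Elevator stuck between floors [OR]: Brake release unavailable=not, Safety circuit fails=not, Right door interlock 2 trips=not, A encoder 2 trips=not → no input occurs → does not occur.

No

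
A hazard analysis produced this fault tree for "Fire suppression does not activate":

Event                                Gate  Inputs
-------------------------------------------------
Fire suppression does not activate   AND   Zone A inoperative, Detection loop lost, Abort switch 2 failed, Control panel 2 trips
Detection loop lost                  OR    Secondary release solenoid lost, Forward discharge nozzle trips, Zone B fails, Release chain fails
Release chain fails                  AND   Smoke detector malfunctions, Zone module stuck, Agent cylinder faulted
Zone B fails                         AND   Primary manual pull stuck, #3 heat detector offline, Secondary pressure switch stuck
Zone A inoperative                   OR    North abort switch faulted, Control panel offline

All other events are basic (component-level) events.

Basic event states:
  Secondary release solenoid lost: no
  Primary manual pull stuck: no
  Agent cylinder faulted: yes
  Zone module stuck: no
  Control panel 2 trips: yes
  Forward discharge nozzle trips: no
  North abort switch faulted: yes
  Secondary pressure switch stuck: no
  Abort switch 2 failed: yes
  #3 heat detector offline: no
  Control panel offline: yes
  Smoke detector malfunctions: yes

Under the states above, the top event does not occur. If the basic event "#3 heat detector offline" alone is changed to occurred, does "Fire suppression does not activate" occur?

Counterfactual: set "#3 heat detector offline" to occurred.
Zone A inoperative [OR]: North abort switch faulted=occurs, Control panel offline=occurs → at least one input occurs → occurs.
Zone B fails [AND]: Primary manual pull stuck=not, #3 heat detector offline=occurs, Secondary pressure switch stuck=not → not all inputs occur → does not occur.
Release chain fails [AND]: Smoke detector malfunctions=occurs, Zone module stuck=not, Agent cylinder faulted=occurs → not all inputs occur → does not occur.
Detection loop lost [OR]: Secondary release solenoid lost=not, Forward discharge nozzle trips=not, Zone B fails=not, Release chain fails=not → no input occurs → does not occur.
Fire suppression does not activate [AND]: Zone A inoperative=occurs, Detection loop lost=not, Abort switch 2 failed=occurs, Control panel 2 trips=occurs → not all inputs occur → does not occur.

No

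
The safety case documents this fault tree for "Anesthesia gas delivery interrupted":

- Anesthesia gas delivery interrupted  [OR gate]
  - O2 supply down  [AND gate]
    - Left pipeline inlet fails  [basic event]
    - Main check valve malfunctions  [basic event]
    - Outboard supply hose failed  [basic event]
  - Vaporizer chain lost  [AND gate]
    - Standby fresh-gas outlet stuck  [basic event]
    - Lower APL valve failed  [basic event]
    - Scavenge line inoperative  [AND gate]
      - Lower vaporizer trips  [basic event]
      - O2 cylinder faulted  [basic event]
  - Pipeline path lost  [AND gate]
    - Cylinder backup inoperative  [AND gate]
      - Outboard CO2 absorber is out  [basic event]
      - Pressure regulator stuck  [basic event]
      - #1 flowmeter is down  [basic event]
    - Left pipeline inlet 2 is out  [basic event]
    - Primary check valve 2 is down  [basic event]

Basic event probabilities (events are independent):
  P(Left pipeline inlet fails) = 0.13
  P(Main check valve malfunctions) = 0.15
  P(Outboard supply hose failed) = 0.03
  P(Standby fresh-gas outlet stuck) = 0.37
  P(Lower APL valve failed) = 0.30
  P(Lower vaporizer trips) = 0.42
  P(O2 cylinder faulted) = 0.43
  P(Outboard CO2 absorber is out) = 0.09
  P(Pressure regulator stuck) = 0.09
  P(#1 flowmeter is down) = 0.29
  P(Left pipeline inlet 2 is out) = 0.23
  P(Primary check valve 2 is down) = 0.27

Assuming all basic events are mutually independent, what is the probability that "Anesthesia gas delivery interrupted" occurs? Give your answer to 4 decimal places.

P(O2 supply down) [AND] = 0.13 × 0.15 × 0.03 = 0.000585
P(Scavenge line inoperative) [AND] = 0.42 × 0.43 = 0.180600
P(Vaporizer chain lost) [AND] = 0.37 × 0.30 × 0.180600 = 0.020047
P(Cylinder backup inoperative) [AND] = 0.09 × 0.09 × 0.29 = 0.002349
P(Pipeline path lost) [AND] = 0.002349 × 0.23 × 0.27 = 0.000146
P(Anesthesia gas delivery interrupted) [OR] = 1 − (1−0.000585) × (1−0.020047) × (1−0.000146) = 0.020763
Rounded to 4 decimal places: P(Anesthesia gas delivery interrupted) ≈ 0.0208.

0.0208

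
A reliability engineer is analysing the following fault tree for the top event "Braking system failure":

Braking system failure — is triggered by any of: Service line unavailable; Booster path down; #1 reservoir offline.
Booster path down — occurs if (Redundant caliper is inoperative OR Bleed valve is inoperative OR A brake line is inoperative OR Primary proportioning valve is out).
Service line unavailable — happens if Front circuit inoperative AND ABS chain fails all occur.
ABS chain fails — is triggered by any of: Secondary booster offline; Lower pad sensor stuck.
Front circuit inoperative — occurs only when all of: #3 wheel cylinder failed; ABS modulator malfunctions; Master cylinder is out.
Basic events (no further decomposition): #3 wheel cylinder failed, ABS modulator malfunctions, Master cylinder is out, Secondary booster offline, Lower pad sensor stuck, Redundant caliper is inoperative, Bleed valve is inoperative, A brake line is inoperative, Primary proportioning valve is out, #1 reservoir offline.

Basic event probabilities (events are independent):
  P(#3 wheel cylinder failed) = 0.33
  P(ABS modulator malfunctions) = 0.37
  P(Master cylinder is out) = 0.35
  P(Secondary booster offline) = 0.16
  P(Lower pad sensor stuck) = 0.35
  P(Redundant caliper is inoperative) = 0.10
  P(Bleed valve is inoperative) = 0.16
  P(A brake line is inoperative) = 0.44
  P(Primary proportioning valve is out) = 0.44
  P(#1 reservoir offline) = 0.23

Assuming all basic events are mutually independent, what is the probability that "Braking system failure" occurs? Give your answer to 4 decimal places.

P(Front circuit inoperative) [AND] = 0.33 × 0.37 × 0.35 = 0.042735
P(ABS chain fails) [OR] = 1 − (1−0.16) × (1−0.35) = 0.454000
P(Service line unavailable) [AND] = 0.042735 × 0.454000 = 0.019402
P(Booster path down) [OR] = 1 − (1−0.10) × (1−0.16) × (1−0.44) × (1−0.44) = 0.762918
P(Braking system failure) [OR] = 1 − (1−0.019402) × (1−0.762918) × (1−0.23) = 0.820989
Rounded to 4 decimal places: P(Braking system failure) ≈ 0.8210.

0.8210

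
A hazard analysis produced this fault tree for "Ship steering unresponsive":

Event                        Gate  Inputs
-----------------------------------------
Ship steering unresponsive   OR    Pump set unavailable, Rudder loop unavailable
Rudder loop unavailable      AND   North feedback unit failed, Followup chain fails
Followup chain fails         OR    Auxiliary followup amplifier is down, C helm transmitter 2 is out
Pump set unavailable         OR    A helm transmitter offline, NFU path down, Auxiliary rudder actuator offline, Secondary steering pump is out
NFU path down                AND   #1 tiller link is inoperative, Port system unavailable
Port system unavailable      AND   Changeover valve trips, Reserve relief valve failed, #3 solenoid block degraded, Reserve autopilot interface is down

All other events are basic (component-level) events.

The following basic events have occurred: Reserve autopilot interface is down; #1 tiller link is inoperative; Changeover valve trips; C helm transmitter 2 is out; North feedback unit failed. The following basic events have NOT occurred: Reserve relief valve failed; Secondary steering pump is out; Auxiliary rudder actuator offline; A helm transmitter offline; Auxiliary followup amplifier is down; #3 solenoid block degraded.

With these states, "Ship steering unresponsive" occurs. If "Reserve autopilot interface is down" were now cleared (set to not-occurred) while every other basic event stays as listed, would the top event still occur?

Yes

Counterfactual: set "Reserve autopilot interface is down" to not occurred.
Port system unavailable [AND]: Changeover valve trips=occurs, Reserve relief valve failed=not, #3 solenoid block degraded=not, Reserve autopilot interface is down=not → not all inputs occur → does not occur.
NFU path down [AND]: #1 tiller link is inoperative=occurs, Port system unavailable=not → not all inputs occur → does not occur.
Pump set unavailable [OR]: A helm transmitter offline=not, NFU path down=not, Auxiliary rudder actuator offline=not, Secondary steering pump is out=not → no input occurs → does not occur.
Followup chain fails [OR]: Auxiliary followup amplifier is down=not, C helm transmitter 2 is out=occurs → at least one input occurs → occurs.
Rudder loop unavailable [AND]: North feedback unit failed=occurs, Followup chain fails=occurs → all inputs occur → occurs.
Ship steering unresponsive [OR]: Pump set unavailable=not, Rudder loop unavailable=occurs → at least one input occurs → occurs.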